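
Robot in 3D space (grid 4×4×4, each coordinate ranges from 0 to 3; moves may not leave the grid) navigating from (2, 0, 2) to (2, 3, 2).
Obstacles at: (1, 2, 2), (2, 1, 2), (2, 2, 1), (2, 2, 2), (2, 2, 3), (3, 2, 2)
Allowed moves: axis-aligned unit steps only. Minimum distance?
7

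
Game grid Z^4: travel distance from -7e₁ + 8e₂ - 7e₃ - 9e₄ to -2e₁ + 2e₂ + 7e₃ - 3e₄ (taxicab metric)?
31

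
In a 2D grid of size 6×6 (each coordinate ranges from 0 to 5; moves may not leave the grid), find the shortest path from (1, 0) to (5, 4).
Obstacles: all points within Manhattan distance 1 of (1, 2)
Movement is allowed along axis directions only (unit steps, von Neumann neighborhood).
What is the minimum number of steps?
8
(one shortest path: (1, 0) → (2, 0) → (3, 0) → (4, 0) → (5, 0) → (5, 1) → (5, 2) → (5, 3) → (5, 4))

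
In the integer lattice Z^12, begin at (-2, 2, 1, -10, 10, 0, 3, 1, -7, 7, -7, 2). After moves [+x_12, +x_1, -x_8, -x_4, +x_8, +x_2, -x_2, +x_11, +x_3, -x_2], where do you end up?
(-1, 1, 2, -11, 10, 0, 3, 1, -7, 7, -6, 3)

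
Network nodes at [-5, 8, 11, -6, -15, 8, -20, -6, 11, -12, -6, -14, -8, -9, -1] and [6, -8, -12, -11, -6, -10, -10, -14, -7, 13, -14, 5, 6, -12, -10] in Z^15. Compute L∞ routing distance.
25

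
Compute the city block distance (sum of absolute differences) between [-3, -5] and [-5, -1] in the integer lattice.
6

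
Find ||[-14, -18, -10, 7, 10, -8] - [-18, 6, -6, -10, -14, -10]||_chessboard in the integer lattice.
24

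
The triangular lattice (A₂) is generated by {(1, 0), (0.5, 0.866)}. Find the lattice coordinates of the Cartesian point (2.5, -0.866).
3b₁ - b₂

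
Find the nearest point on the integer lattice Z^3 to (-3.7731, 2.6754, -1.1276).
(-4, 3, -1)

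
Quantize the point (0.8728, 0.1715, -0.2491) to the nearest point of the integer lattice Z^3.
(1, 0, 0)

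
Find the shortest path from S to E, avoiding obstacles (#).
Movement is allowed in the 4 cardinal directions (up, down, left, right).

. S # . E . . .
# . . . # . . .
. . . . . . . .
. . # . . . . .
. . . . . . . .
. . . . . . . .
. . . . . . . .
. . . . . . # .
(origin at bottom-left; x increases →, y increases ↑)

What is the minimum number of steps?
5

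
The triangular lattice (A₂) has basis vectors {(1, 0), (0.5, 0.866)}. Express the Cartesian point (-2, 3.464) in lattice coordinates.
-4b₁ + 4b₂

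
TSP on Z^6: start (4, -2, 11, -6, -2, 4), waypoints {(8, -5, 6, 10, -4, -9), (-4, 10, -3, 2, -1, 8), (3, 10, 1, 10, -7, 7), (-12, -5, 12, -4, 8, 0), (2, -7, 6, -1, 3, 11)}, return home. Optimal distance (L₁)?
232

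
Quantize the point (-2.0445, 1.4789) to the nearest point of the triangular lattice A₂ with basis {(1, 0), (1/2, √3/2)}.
(-2, 1.732)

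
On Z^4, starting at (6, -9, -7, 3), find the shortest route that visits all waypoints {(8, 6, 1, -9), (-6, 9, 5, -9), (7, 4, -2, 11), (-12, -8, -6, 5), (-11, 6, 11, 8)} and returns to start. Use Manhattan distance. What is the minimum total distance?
162
(one optimal route: (6, -9, -7, 3) → (7, 4, -2, 11) → (8, 6, 1, -9) → (-6, 9, 5, -9) → (-11, 6, 11, 8) → (-12, -8, -6, 5) → (6, -9, -7, 3))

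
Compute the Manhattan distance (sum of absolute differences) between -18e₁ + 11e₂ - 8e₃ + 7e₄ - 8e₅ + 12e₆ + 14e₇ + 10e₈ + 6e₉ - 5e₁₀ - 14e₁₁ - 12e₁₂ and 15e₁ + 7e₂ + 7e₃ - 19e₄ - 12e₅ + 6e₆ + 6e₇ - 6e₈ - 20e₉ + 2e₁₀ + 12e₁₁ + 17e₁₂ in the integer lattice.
200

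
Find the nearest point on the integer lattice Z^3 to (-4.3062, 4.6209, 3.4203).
(-4, 5, 3)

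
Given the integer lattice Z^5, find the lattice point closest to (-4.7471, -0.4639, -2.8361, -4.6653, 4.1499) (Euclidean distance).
(-5, 0, -3, -5, 4)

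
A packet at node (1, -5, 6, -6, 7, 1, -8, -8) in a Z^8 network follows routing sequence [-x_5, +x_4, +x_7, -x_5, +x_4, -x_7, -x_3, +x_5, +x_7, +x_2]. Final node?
(1, -4, 5, -4, 6, 1, -7, -8)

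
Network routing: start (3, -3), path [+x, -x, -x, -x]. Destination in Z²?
(1, -3)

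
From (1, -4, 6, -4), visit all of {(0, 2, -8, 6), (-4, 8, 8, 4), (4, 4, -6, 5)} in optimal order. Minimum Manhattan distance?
63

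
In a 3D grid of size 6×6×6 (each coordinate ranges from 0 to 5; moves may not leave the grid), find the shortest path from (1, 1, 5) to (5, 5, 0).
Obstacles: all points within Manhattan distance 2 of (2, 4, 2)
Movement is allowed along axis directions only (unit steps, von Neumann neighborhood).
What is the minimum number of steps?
13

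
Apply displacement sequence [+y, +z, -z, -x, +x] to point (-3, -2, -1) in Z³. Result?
(-3, -1, -1)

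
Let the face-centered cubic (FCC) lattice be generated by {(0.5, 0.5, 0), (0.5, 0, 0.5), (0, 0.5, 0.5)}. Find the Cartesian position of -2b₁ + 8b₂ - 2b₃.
(3, -2, 3)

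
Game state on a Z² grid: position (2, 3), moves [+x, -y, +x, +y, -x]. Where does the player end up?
(3, 3)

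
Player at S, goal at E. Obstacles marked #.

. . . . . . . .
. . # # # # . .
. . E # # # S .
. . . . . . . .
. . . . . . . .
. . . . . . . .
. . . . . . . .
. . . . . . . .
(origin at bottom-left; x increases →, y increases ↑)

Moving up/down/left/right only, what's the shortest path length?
6
(one shortest path: (6, 5) → (6, 4) → (5, 4) → (4, 4) → (3, 4) → (2, 4) → (2, 5))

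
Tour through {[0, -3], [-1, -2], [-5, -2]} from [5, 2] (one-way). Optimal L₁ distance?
16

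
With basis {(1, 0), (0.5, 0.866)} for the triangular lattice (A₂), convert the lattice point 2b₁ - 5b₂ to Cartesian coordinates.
(-0.5, -4.33)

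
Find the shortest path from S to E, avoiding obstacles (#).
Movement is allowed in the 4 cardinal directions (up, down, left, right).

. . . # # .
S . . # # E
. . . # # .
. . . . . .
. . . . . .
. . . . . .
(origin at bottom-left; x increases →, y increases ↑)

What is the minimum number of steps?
9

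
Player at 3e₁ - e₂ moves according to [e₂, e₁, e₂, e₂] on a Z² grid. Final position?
(4, 2)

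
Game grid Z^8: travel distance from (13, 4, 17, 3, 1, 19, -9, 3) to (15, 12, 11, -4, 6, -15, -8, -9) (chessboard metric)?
34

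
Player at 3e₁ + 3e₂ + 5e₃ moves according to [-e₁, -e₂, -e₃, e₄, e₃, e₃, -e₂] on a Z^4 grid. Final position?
(2, 1, 6, 1)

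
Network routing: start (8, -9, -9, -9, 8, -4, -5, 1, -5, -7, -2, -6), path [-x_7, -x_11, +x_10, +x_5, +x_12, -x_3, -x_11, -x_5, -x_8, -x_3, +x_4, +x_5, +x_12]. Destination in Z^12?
(8, -9, -11, -8, 9, -4, -6, 0, -5, -6, -4, -4)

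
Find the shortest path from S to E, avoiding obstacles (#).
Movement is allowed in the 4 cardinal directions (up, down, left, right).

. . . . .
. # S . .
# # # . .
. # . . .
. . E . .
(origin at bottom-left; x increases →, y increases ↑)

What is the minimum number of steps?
5
(one shortest path: (2, 3) → (3, 3) → (3, 2) → (3, 1) → (2, 1) → (2, 0))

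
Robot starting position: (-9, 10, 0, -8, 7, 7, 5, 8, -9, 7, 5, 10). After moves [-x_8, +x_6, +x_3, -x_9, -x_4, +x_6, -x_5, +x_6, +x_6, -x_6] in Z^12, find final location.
(-9, 10, 1, -9, 6, 10, 5, 7, -10, 7, 5, 10)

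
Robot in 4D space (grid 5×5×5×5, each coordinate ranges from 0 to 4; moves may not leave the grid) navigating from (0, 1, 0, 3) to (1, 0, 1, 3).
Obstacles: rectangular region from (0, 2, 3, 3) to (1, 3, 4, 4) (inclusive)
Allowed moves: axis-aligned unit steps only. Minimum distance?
3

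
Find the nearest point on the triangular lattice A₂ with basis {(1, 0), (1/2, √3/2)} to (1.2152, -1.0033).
(1.5, -0.866)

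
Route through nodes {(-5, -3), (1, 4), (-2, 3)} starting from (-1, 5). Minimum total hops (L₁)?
16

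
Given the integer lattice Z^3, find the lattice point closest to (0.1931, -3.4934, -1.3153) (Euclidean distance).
(0, -3, -1)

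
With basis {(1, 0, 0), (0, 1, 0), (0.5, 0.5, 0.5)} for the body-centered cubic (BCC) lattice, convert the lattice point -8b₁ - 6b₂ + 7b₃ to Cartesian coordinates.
(-4.5, -2.5, 3.5)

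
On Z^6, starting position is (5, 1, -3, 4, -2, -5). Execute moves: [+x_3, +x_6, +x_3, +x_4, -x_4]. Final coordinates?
(5, 1, -1, 4, -2, -4)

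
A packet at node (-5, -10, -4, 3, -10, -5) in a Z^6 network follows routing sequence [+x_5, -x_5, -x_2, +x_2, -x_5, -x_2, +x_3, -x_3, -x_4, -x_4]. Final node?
(-5, -11, -4, 1, -11, -5)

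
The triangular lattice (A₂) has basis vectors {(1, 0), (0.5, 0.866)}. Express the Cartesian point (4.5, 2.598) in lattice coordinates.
3b₁ + 3b₂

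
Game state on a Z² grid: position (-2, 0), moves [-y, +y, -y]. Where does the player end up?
(-2, -1)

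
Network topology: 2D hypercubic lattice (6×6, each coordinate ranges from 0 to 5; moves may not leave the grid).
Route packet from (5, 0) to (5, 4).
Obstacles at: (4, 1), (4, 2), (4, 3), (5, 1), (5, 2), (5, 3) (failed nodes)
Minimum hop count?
8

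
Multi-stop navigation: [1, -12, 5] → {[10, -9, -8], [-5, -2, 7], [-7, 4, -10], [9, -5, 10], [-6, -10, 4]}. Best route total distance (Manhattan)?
97
(one optimal route: (1, -12, 5) → (-6, -10, 4) → (-5, -2, 7) → (9, -5, 10) → (10, -9, -8) → (-7, 4, -10))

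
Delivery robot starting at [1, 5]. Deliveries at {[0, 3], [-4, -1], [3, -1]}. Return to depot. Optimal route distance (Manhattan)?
26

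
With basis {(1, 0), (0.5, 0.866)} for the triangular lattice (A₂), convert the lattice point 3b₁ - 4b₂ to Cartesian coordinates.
(1, -3.464)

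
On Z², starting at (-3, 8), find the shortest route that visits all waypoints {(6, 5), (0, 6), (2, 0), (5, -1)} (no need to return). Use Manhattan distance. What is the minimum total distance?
23
(one optimal route: (-3, 8) → (0, 6) → (6, 5) → (5, -1) → (2, 0))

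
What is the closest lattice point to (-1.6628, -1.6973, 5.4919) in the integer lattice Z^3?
(-2, -2, 5)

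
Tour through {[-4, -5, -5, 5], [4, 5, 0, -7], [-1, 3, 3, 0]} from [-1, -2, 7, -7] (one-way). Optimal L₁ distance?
60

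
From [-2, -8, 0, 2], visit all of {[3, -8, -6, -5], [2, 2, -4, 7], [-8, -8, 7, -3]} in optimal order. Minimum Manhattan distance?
69
(one optimal route: (-2, -8, 0, 2) → (-8, -8, 7, -3) → (3, -8, -6, -5) → (2, 2, -4, 7))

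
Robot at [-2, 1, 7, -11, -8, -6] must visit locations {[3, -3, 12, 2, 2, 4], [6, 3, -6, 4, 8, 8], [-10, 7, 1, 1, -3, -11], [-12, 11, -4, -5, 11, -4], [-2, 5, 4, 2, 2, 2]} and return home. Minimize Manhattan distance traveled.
232
(one optimal route: (-2, 1, 7, -11, -8, -6) → (-10, 7, 1, 1, -3, -11) → (-12, 11, -4, -5, 11, -4) → (6, 3, -6, 4, 8, 8) → (3, -3, 12, 2, 2, 4) → (-2, 5, 4, 2, 2, 2) → (-2, 1, 7, -11, -8, -6))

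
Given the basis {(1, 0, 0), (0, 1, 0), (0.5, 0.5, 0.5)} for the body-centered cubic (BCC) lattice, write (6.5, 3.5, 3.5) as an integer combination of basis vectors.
3b₁ + 7b₃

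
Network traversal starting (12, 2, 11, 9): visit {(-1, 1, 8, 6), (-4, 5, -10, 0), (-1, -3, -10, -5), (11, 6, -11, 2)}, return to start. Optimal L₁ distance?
122
(one optimal route: (12, 2, 11, 9) → (-1, 1, 8, 6) → (-1, -3, -10, -5) → (-4, 5, -10, 0) → (11, 6, -11, 2) → (12, 2, 11, 9))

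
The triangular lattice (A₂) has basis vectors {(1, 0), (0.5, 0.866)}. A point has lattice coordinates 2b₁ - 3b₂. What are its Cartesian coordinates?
(0.5, -2.598)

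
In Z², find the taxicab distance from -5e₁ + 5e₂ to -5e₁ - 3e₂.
8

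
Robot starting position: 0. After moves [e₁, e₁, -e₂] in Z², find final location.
(2, -1)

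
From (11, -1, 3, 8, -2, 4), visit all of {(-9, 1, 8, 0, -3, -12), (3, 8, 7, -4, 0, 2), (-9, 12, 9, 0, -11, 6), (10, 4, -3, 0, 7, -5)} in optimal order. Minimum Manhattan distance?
152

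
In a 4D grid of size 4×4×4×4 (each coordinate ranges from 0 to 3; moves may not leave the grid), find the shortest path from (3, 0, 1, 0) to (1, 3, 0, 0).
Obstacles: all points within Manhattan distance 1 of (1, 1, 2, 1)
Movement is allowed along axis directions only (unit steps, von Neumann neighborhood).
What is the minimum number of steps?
6
(one shortest path: (3, 0, 1, 0) → (2, 0, 1, 0) → (1, 0, 1, 0) → (1, 1, 1, 0) → (1, 2, 1, 0) → (1, 3, 1, 0) → (1, 3, 0, 0))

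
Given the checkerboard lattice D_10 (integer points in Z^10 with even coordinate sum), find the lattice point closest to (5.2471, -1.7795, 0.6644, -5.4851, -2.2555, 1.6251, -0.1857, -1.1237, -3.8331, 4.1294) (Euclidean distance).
(5, -2, 1, -5, -2, 2, 0, -1, -4, 4)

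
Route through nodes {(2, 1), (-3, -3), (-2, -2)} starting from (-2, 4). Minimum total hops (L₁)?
16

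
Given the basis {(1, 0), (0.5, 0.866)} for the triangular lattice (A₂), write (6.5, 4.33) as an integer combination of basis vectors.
4b₁ + 5b₂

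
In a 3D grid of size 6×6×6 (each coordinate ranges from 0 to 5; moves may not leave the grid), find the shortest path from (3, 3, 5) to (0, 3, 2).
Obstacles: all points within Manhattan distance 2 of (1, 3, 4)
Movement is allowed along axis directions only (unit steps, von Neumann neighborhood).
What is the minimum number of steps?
8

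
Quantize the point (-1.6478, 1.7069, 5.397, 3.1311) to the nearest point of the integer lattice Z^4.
(-2, 2, 5, 3)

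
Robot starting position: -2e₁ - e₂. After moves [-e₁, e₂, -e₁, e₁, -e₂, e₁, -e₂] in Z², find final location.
(-2, -2)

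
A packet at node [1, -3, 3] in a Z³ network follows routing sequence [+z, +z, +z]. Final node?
(1, -3, 6)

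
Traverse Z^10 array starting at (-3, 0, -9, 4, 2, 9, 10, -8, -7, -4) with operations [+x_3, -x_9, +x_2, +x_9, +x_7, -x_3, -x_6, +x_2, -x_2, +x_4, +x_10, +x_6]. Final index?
(-3, 1, -9, 5, 2, 9, 11, -8, -7, -3)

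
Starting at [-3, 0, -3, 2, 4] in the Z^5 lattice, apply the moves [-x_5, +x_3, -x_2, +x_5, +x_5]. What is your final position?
(-3, -1, -2, 2, 5)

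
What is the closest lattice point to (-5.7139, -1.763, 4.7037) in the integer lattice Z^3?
(-6, -2, 5)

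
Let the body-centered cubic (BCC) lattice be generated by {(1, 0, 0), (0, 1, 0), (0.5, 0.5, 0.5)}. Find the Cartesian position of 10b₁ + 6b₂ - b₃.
(9.5, 5.5, -0.5)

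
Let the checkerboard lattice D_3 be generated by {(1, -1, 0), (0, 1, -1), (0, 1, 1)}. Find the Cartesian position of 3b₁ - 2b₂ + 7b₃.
(3, 2, 9)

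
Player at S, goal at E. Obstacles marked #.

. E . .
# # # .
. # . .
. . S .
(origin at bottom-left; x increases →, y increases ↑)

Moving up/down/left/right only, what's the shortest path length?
6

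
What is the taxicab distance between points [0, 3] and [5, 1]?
7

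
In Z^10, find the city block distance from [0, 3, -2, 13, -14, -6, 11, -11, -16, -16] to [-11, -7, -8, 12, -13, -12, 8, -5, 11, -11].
76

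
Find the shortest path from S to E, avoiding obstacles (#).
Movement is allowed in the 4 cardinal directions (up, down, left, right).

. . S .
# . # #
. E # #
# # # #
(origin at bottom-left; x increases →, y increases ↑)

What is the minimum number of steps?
3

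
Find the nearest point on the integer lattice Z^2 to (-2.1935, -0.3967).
(-2, 0)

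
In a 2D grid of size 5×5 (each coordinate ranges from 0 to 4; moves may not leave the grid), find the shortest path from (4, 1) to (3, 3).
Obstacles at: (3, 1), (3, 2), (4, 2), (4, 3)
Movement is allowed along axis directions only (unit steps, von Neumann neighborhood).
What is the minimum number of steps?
7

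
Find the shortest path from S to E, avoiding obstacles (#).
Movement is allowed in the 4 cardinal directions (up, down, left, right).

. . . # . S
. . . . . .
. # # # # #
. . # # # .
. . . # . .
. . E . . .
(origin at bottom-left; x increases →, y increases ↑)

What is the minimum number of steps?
12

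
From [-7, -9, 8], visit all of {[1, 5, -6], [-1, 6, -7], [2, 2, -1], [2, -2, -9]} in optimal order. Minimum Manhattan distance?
55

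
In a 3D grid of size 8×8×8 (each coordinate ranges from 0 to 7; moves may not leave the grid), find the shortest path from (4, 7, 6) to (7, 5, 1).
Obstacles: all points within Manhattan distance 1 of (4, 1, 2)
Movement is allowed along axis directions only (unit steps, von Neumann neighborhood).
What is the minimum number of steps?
10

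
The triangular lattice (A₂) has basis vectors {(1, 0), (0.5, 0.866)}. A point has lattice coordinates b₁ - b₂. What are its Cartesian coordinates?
(0.5, -0.866)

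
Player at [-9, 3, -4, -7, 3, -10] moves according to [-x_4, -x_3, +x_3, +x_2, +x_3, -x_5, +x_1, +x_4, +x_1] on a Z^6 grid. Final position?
(-7, 4, -3, -7, 2, -10)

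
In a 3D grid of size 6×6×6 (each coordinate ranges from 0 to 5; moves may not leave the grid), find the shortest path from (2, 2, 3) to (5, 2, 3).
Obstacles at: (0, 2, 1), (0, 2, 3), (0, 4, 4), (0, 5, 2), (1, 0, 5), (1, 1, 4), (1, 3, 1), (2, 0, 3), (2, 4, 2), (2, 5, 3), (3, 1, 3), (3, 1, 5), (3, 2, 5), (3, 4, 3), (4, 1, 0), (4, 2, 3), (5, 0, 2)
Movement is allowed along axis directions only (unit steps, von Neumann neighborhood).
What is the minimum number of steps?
5
(one shortest path: (2, 2, 3) → (3, 2, 3) → (3, 3, 3) → (4, 3, 3) → (5, 3, 3) → (5, 2, 3))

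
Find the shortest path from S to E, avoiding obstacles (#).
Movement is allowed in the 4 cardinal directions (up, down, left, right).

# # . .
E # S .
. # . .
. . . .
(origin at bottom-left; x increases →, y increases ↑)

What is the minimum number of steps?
6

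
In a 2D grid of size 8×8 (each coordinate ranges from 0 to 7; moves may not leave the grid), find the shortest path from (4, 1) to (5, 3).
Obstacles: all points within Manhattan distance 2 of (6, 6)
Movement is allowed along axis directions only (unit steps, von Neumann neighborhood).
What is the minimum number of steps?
3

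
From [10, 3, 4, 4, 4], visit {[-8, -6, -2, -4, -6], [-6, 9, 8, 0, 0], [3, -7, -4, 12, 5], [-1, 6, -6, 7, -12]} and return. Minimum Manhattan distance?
186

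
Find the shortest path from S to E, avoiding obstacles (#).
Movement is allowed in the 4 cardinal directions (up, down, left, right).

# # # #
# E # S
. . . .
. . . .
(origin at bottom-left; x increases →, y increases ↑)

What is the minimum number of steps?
4
(one shortest path: (3, 2) → (3, 1) → (2, 1) → (1, 1) → (1, 2))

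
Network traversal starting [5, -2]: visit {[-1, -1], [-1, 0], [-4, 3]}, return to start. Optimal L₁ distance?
28
(one optimal route: (5, -2) → (-1, -1) → (-1, 0) → (-4, 3) → (5, -2))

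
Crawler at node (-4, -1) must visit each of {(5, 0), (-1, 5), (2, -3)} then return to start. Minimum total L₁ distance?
34
(one optimal route: (-4, -1) → (-1, 5) → (5, 0) → (2, -3) → (-4, -1))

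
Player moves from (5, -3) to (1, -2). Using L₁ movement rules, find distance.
5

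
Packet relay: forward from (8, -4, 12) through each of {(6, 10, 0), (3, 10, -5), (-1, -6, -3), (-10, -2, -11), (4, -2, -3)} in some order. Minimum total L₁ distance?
81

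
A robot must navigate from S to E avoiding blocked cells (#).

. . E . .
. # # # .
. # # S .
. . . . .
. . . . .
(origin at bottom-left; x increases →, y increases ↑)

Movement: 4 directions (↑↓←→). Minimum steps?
5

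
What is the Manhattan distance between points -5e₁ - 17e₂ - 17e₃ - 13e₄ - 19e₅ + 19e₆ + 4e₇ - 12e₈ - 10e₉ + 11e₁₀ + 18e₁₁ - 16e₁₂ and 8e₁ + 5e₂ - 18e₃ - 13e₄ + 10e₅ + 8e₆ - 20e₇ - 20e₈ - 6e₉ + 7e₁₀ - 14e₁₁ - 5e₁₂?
159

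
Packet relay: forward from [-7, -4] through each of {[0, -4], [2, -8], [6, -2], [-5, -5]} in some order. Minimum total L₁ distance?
25
(one optimal route: (-7, -4) → (-5, -5) → (0, -4) → (2, -8) → (6, -2))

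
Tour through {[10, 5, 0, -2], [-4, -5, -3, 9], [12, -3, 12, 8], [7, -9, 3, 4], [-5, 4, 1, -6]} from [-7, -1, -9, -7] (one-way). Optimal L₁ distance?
121
(one optimal route: (-7, -1, -9, -7) → (-5, 4, 1, -6) → (10, 5, 0, -2) → (12, -3, 12, 8) → (7, -9, 3, 4) → (-4, -5, -3, 9))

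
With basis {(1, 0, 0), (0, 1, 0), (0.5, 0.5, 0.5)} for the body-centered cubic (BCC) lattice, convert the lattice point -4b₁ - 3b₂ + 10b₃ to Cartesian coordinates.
(1, 2, 5)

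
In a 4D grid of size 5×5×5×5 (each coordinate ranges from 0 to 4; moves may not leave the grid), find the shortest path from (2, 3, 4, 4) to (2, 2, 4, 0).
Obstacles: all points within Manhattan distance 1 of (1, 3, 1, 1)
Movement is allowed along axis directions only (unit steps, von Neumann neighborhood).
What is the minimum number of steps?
5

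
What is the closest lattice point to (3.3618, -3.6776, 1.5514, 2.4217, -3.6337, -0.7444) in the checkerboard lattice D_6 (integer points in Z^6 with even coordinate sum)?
(3, -4, 2, 2, -4, -1)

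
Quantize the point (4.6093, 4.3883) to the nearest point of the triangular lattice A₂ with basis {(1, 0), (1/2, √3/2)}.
(4.5, 4.33)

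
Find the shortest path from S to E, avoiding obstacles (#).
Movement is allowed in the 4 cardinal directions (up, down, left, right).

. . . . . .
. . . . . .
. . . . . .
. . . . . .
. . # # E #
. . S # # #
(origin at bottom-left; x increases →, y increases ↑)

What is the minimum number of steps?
7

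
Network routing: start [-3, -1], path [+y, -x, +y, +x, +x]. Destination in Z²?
(-2, 1)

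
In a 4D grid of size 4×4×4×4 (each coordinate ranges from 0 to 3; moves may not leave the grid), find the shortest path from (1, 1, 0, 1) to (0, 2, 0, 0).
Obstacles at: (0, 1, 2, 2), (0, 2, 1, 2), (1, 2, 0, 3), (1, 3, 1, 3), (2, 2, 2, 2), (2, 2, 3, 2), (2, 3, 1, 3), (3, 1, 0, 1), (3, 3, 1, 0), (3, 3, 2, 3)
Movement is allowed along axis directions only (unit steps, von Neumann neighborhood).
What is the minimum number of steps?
3
(one shortest path: (1, 1, 0, 1) → (0, 1, 0, 1) → (0, 2, 0, 1) → (0, 2, 0, 0))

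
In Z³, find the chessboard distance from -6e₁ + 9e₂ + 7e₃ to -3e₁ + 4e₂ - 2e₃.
9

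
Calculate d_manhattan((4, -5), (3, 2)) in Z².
8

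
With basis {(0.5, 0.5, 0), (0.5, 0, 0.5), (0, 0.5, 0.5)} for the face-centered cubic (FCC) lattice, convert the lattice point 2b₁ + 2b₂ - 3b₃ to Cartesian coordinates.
(2, -0.5, -0.5)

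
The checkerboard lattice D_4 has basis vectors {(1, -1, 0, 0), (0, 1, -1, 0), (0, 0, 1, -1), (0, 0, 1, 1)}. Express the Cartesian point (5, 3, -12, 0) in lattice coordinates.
5b₁ + 8b₂ - 2b₃ - 2b₄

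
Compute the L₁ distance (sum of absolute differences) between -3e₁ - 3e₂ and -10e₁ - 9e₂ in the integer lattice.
13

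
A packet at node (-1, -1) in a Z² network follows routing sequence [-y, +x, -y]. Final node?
(0, -3)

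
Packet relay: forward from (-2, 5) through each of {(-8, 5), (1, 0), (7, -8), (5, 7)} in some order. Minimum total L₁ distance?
46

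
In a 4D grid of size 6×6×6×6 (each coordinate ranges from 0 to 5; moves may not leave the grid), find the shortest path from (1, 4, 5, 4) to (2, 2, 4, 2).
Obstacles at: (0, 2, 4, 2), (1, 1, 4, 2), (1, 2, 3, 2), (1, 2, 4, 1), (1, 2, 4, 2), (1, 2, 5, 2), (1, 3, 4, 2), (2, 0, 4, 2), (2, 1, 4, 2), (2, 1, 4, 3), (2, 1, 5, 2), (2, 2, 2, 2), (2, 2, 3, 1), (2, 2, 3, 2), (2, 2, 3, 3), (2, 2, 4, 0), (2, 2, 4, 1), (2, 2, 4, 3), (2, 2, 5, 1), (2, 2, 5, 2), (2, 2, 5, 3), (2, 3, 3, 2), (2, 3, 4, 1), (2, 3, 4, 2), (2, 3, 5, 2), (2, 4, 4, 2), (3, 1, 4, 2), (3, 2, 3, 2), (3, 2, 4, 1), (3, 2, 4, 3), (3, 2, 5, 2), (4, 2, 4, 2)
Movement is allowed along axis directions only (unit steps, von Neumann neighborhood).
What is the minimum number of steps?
8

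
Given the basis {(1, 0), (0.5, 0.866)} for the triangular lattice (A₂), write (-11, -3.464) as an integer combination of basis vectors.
-9b₁ - 4b₂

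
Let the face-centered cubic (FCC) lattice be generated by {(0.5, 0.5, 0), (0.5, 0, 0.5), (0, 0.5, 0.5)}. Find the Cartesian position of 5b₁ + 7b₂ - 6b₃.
(6, -0.5, 0.5)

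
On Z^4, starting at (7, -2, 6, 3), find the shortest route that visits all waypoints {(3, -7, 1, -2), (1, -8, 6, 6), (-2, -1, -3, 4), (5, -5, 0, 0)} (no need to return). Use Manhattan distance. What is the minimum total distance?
56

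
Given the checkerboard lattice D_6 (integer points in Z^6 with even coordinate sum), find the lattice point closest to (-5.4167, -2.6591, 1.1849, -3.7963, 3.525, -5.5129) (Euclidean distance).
(-5, -3, 1, -4, 4, -5)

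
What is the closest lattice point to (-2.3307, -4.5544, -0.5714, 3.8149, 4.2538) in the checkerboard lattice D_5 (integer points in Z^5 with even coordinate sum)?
(-2, -5, -1, 4, 4)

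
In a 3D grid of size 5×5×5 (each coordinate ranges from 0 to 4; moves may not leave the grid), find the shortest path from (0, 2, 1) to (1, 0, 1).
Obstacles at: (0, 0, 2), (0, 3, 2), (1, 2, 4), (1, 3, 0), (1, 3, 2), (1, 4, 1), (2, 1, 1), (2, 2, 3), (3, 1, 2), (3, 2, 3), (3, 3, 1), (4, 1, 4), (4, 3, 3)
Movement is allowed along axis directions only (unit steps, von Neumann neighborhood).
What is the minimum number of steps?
3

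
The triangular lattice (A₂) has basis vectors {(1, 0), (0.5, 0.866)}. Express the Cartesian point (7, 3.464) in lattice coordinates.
5b₁ + 4b₂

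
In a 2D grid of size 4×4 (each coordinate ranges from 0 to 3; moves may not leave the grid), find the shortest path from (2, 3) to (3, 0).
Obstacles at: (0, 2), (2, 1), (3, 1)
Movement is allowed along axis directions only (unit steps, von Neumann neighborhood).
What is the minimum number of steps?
6
(one shortest path: (2, 3) → (1, 3) → (1, 2) → (1, 1) → (1, 0) → (2, 0) → (3, 0))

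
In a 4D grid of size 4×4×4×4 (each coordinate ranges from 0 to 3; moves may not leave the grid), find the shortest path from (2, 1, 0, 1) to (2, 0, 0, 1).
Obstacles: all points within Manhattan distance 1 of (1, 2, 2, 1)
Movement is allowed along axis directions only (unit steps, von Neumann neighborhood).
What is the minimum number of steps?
1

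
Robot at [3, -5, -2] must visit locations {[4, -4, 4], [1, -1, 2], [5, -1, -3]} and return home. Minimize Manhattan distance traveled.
32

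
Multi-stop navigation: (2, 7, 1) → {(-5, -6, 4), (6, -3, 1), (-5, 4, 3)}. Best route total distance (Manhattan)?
40
(one optimal route: (2, 7, 1) → (-5, 4, 3) → (-5, -6, 4) → (6, -3, 1))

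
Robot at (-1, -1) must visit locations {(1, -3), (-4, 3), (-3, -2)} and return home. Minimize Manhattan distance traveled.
22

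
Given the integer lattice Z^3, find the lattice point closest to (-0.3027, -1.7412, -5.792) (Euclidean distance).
(0, -2, -6)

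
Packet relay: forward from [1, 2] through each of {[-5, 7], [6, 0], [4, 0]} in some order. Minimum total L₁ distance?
25
(one optimal route: (1, 2) → (6, 0) → (4, 0) → (-5, 7))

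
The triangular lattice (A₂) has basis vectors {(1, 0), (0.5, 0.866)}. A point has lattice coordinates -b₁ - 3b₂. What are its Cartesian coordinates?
(-2.5, -2.598)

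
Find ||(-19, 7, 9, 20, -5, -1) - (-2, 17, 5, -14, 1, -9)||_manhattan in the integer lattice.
79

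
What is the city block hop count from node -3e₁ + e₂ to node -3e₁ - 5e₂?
6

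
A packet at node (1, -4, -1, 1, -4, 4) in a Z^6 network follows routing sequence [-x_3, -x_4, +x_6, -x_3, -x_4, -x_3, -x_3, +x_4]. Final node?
(1, -4, -5, 0, -4, 5)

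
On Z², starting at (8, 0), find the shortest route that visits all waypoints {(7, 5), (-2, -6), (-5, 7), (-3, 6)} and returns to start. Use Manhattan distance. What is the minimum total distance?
52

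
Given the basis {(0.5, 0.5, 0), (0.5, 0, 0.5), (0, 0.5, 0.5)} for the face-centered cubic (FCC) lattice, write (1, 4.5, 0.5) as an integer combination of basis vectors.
5b₁ - 3b₂ + 4b₃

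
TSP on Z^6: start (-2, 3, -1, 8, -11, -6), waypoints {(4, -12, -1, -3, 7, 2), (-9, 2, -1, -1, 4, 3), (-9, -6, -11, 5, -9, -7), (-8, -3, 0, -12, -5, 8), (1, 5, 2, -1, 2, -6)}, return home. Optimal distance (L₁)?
216
(one optimal route: (-2, 3, -1, 8, -11, -6) → (-9, -6, -11, 5, -9, -7) → (-8, -3, 0, -12, -5, 8) → (-9, 2, -1, -1, 4, 3) → (4, -12, -1, -3, 7, 2) → (1, 5, 2, -1, 2, -6) → (-2, 3, -1, 8, -11, -6))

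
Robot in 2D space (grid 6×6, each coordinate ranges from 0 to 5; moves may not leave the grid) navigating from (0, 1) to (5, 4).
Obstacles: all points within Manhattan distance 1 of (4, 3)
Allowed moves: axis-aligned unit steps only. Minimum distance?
10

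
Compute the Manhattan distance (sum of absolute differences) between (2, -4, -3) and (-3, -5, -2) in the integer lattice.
7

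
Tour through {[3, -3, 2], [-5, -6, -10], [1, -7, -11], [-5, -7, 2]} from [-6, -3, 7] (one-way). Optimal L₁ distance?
47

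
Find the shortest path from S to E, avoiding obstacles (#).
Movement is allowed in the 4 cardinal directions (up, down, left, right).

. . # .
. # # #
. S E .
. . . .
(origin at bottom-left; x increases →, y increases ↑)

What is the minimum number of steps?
1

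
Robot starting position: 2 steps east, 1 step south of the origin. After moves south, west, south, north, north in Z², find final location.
(1, -1)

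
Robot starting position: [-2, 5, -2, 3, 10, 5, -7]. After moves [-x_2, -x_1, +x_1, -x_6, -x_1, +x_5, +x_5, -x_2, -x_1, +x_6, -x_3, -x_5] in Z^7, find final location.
(-4, 3, -3, 3, 11, 5, -7)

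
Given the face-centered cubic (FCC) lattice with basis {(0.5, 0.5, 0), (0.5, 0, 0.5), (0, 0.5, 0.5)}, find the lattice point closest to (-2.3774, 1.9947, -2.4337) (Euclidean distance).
(-2.5, 2, -2.5)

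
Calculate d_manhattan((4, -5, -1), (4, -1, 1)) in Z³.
6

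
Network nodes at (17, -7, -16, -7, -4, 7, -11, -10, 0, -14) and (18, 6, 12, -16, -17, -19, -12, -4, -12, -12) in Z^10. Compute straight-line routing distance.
45.4423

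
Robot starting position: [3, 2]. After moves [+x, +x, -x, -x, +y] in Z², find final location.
(3, 3)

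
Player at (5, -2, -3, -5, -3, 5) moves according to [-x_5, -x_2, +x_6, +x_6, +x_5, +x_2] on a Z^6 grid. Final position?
(5, -2, -3, -5, -3, 7)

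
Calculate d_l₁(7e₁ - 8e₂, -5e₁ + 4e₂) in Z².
24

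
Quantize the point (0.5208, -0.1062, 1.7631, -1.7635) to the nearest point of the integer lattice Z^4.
(1, 0, 2, -2)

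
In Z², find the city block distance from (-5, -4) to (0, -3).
6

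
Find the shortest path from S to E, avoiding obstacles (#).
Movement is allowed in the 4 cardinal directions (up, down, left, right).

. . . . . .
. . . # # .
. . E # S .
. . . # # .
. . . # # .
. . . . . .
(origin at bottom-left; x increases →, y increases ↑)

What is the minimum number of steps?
8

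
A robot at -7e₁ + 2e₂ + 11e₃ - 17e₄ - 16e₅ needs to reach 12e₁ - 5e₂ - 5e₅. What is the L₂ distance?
30.6757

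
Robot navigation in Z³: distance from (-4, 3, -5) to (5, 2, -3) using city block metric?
12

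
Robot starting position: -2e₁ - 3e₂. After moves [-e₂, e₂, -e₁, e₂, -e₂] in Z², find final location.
(-3, -3)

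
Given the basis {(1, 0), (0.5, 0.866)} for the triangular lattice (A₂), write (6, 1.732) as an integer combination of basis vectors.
5b₁ + 2b₂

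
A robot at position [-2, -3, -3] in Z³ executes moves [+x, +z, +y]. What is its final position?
(-1, -2, -2)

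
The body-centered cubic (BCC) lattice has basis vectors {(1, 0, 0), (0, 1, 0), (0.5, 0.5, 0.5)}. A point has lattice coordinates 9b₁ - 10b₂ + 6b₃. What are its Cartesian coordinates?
(12, -7, 3)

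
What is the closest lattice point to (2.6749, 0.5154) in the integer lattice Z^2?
(3, 1)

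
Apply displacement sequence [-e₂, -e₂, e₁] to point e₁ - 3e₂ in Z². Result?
(2, -5)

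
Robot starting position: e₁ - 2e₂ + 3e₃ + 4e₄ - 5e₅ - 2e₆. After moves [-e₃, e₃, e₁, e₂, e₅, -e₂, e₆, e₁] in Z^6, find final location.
(3, -2, 3, 4, -4, -1)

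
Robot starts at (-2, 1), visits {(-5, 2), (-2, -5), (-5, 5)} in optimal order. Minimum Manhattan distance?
19
(one optimal route: (-2, 1) → (-2, -5) → (-5, 2) → (-5, 5))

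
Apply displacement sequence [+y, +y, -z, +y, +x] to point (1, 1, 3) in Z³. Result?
(2, 4, 2)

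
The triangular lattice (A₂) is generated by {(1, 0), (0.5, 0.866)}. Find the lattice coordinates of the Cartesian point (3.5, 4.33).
b₁ + 5b₂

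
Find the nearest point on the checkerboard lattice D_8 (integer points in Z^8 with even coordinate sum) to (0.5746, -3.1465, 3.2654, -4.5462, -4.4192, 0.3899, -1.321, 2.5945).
(1, -3, 3, -5, -4, 0, -1, 3)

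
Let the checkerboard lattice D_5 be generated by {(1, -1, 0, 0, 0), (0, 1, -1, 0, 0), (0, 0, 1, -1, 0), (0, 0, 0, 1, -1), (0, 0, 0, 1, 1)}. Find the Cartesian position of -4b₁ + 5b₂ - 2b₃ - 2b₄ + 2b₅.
(-4, 9, -7, 2, 4)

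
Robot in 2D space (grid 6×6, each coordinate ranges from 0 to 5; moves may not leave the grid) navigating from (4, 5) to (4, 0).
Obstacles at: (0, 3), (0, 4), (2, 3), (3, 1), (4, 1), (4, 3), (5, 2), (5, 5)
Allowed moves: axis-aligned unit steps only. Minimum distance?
9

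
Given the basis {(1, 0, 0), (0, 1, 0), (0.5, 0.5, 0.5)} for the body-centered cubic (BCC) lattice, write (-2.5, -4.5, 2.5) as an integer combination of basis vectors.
-5b₁ - 7b₂ + 5b₃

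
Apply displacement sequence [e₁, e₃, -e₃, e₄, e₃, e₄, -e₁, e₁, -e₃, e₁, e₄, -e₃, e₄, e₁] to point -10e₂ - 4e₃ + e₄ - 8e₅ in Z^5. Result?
(3, -10, -5, 5, -8)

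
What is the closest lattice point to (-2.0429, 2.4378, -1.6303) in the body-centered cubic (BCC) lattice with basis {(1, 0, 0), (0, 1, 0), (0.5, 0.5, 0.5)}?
(-2.5, 2.5, -1.5)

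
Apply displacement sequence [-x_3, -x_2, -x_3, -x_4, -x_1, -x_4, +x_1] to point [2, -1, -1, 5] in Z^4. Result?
(2, -2, -3, 3)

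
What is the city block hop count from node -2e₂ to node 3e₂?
5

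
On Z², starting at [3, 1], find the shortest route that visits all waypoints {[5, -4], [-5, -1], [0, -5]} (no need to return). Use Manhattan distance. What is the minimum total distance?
22
(one optimal route: (3, 1) → (5, -4) → (0, -5) → (-5, -1))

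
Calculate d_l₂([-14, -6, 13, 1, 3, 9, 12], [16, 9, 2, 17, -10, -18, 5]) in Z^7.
49.4874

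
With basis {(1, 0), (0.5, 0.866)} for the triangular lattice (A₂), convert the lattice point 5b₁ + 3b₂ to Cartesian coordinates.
(6.5, 2.598)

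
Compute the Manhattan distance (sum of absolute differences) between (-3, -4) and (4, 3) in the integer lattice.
14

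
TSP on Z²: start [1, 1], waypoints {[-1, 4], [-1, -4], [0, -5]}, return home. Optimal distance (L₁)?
22
(one optimal route: (1, 1) → (-1, 4) → (-1, -4) → (0, -5) → (1, 1))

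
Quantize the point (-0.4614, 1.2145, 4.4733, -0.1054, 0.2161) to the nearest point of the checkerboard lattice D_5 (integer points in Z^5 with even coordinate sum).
(0, 1, 5, 0, 0)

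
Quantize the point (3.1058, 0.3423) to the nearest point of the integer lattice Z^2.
(3, 0)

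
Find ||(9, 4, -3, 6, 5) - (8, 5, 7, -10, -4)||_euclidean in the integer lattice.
20.9523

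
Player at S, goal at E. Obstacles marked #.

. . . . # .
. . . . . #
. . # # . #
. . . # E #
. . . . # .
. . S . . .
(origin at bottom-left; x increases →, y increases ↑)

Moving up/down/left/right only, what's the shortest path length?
10
(one shortest path: (2, 0) → (1, 0) → (1, 1) → (1, 2) → (1, 3) → (1, 4) → (2, 4) → (3, 4) → (4, 4) → (4, 3) → (4, 2))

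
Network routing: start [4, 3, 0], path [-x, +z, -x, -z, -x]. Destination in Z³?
(1, 3, 0)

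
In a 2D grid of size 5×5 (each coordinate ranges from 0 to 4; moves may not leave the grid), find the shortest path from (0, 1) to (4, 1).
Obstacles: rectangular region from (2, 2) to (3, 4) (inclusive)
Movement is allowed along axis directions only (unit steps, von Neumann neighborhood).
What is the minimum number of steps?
4
(one shortest path: (0, 1) → (1, 1) → (2, 1) → (3, 1) → (4, 1))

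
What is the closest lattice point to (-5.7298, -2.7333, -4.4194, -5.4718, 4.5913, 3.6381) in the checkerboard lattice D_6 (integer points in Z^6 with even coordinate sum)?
(-6, -3, -4, -6, 5, 4)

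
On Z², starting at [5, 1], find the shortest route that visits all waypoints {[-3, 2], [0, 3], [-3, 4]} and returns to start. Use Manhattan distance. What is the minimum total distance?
22
(one optimal route: (5, 1) → (-3, 2) → (-3, 4) → (0, 3) → (5, 1))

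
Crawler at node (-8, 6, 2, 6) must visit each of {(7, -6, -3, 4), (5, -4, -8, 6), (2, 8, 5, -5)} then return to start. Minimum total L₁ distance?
106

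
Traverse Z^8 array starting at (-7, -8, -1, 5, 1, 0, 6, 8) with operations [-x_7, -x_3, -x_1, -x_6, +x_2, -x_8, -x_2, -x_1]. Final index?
(-9, -8, -2, 5, 1, -1, 5, 7)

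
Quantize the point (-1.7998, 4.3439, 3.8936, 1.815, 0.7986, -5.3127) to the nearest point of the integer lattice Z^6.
(-2, 4, 4, 2, 1, -5)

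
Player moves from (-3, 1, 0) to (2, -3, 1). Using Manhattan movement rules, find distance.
10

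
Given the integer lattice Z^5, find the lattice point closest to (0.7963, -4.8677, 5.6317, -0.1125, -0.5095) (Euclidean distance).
(1, -5, 6, 0, -1)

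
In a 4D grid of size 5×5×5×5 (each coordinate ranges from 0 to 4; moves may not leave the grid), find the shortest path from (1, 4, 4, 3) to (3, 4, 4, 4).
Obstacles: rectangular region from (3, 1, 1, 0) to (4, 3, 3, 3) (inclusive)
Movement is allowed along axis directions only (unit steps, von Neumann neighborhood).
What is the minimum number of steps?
3
(one shortest path: (1, 4, 4, 3) → (2, 4, 4, 3) → (3, 4, 4, 3) → (3, 4, 4, 4))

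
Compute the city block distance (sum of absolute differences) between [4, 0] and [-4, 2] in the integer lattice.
10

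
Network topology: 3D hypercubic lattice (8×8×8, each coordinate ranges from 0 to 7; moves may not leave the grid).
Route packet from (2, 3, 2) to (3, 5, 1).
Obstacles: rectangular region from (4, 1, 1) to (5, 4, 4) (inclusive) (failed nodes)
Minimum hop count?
4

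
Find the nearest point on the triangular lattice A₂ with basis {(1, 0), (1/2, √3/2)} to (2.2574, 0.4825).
(2.5, 0.866)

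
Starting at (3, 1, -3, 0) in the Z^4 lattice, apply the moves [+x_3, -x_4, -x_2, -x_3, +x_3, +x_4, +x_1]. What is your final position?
(4, 0, -2, 0)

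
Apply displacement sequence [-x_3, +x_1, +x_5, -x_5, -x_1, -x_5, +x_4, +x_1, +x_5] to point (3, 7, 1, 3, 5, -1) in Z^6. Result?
(4, 7, 0, 4, 5, -1)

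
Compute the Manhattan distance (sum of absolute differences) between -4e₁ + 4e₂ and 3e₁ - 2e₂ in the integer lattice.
13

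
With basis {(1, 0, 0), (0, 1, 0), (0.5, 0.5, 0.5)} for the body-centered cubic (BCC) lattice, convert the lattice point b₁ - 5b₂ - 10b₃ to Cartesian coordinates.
(-4, -10, -5)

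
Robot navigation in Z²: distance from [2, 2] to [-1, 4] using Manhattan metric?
5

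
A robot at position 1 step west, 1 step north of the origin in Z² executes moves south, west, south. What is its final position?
(-2, -1)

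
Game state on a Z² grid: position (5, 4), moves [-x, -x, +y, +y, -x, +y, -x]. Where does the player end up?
(1, 7)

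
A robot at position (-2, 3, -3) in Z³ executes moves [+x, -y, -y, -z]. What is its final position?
(-1, 1, -4)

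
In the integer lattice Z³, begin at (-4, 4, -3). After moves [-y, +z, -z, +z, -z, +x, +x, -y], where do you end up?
(-2, 2, -3)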